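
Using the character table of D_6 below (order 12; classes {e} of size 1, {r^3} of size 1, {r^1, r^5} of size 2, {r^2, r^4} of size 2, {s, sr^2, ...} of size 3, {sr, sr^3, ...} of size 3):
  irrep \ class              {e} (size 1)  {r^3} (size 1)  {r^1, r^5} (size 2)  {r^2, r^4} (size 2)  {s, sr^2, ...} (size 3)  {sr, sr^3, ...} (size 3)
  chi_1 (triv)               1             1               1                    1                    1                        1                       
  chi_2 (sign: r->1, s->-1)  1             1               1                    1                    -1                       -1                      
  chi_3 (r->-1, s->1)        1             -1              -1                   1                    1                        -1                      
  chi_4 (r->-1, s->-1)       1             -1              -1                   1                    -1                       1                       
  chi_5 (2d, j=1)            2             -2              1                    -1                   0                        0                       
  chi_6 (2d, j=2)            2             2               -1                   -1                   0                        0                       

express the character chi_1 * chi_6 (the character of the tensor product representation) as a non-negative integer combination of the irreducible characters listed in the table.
chi_1 tensor chi_6 = chi_6 (all other irreducibles have multiplicity 0).

Derivation: The character of a tensor product is the pointwise product (chi_1 * chi_6)(C) = chi_1(C) * chi_6(C):
  {e}: (1)*(2), {r^3}: (1)*(2), {r^1, r^5}: (1)*(-1), {r^2, r^4}: (1)*(-1), {s, sr^2, ...}: (1)*(0), {sr, sr^3, ...}: (1)*(0)
so (chi_1 * chi_6) takes values
  {e} -> 2, {r^3} -> 2, {r^1, r^5} -> -1, {r^2, r^4} -> -1, {s, sr^2, ...} -> 0, {sr, sr^3, ...} -> 0.
Now take the inner product of this character with each irreducible chi from the table, <chi_1*chi_6, chi> = (1/12) sum_C |C| (chi_1*chi_6)(C) conj(chi(C)):
  <chi_1*chi_6, chi_1> = (1/12)[1*(2)*conj(1) + 1*(2)*conj(1) + 2*(-1)*conj(1) + 2*(-1)*conj(1) + 3*(0)*conj(1) + 3*(0)*conj(1)]
      = (1/12)[(2) + (2) + (-2) + (-2) + (0) + (0)] = 0/12 = 0
  <chi_1*chi_6, chi_2> = (1/12)[1*(2)*conj(1) + 1*(2)*conj(1) + 2*(-1)*conj(1) + 2*(-1)*conj(1) + 3*(0)*conj(-1) + 3*(0)*conj(-1)]
      = (1/12)[(2) + (2) + (-2) + (-2) + (0) + (0)] = 0/12 = 0
  <chi_1*chi_6, chi_3> = (1/12)[1*(2)*conj(1) + 1*(2)*conj(-1) + 2*(-1)*conj(-1) + 2*(-1)*conj(1) + 3*(0)*conj(1) + 3*(0)*conj(-1)]
      = (1/12)[(2) + (-2) + (2) + (-2) + (0) + (0)] = 0/12 = 0
  <chi_1*chi_6, chi_4> = (1/12)[1*(2)*conj(1) + 1*(2)*conj(-1) + 2*(-1)*conj(-1) + 2*(-1)*conj(1) + 3*(0)*conj(-1) + 3*(0)*conj(1)]
      = (1/12)[(2) + (-2) + (2) + (-2) + (0) + (0)] = 0/12 = 0
  <chi_1*chi_6, chi_5> = (1/12)[1*(2)*conj(2) + 1*(2)*conj(-2) + 2*(-1)*conj(1) + 2*(-1)*conj(-1) + 3*(0)*conj(0) + 3*(0)*conj(0)]
      = (1/12)[(4) + (-4) + (-2) + (2) + (0) + (0)] = 0/12 = 0
  <chi_1*chi_6, chi_6> = (1/12)[1*(2)*conj(2) + 1*(2)*conj(2) + 2*(-1)*conj(-1) + 2*(-1)*conj(-1) + 3*(0)*conj(0) + 3*(0)*conj(0)]
      = (1/12)[(4) + (4) + (2) + (2) + (0) + (0)] = 12/12 = 1
Hence the multiplicities are chi_6: 1. Dimension check: dim(chi_1)*dim(chi_6) = 1*2 = 2 and sum (mult * dim) = 1*2 = 2.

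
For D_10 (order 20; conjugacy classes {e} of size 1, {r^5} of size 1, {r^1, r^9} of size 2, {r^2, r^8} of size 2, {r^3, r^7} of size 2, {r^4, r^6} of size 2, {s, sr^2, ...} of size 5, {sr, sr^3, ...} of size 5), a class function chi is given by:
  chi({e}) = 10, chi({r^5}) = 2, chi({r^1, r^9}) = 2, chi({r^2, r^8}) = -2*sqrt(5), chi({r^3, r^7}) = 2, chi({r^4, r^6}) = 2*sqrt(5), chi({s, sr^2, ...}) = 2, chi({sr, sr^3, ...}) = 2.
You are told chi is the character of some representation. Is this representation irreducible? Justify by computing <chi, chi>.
Not irreducible (reducible): <chi, chi> = 12 > 1.

Derivation: <chi, chi> = (1/|G|) sum_C |C| * |chi(C)|^2 = (1/20)[1*|10|^2 + 1*|2|^2 + 2*|2|^2 + 2*|-2*sqrt(5)|^2 + 2*|2|^2 + 2*|2*sqrt(5)|^2 + 5*|2|^2 + 5*|2|^2]
  = (1/20)[(100) + (4) + (8) + (40) + (8) + (40) + (20) + (20)] = 240/20 = 12.
A character is irreducible iff <chi, chi> = 1, so this representation is reducible.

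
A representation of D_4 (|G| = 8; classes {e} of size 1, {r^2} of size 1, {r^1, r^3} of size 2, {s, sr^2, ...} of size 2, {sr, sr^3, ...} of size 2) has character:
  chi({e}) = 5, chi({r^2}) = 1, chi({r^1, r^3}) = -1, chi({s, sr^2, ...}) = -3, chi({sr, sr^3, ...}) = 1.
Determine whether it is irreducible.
Not irreducible (reducible): <chi, chi> = 6 > 1.

Argument: <chi, chi> = (1/|G|) sum_C |C| * |chi(C)|^2 = (1/8)[1*|5|^2 + 1*|1|^2 + 2*|-1|^2 + 2*|-3|^2 + 2*|1|^2]
  = (1/8)[(25) + (1) + (2) + (18) + (2)] = 48/8 = 6.
A character is irreducible iff <chi, chi> = 1, so this representation is reducible.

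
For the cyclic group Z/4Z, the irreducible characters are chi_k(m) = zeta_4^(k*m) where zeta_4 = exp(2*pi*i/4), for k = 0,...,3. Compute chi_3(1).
chi_3(1) = zeta_4^3 = -I

Why: chi_3(1) = zeta_4^(3*1) = zeta_4^3. Since zeta_4^4 = 1, this equals zeta_4^3 = exp(2*pi*i*3/4) = -I.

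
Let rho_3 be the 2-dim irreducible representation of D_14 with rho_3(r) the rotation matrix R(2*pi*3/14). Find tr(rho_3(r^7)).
chi_{rho_3}(r^7) = 2*cos(2*pi*3*7/14) = -2

Proof sketch: rho_3(r^7) is rotation by angle 2*pi*3*7/14, whose trace is 2*cos(2*pi*3*7/14) = -2.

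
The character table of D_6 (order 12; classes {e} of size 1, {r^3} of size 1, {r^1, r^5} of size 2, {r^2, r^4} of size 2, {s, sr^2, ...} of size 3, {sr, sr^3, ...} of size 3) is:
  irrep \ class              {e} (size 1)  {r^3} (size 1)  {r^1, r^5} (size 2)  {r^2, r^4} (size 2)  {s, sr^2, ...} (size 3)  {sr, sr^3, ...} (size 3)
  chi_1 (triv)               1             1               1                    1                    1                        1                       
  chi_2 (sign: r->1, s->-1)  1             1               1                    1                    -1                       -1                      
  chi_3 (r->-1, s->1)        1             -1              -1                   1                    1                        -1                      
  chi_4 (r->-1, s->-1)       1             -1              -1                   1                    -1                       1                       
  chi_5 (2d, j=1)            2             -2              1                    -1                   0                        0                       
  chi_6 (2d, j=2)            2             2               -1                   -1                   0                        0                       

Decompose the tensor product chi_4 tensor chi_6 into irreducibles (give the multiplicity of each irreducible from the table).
chi_4 tensor chi_6 = chi_5 (all other irreducibles have multiplicity 0).

Details: The character of a tensor product is the pointwise product (chi_4 * chi_6)(C) = chi_4(C) * chi_6(C):
  {e}: (1)*(2), {r^3}: (-1)*(2), {r^1, r^5}: (-1)*(-1), {r^2, r^4}: (1)*(-1), {s, sr^2, ...}: (-1)*(0), {sr, sr^3, ...}: (1)*(0)
so (chi_4 * chi_6) takes values
  {e} -> 2, {r^3} -> -2, {r^1, r^5} -> 1, {r^2, r^4} -> -1, {s, sr^2, ...} -> 0, {sr, sr^3, ...} -> 0.
Now take the inner product of this character with each irreducible chi from the table, <chi_4*chi_6, chi> = (1/12) sum_C |C| (chi_4*chi_6)(C) conj(chi(C)):
  <chi_4*chi_6, chi_1> = (1/12)[1*(2)*conj(1) + 1*(-2)*conj(1) + 2*(1)*conj(1) + 2*(-1)*conj(1) + 3*(0)*conj(1) + 3*(0)*conj(1)]
      = (1/12)[(2) + (-2) + (2) + (-2) + (0) + (0)] = 0/12 = 0
  <chi_4*chi_6, chi_2> = (1/12)[1*(2)*conj(1) + 1*(-2)*conj(1) + 2*(1)*conj(1) + 2*(-1)*conj(1) + 3*(0)*conj(-1) + 3*(0)*conj(-1)]
      = (1/12)[(2) + (-2) + (2) + (-2) + (0) + (0)] = 0/12 = 0
  <chi_4*chi_6, chi_3> = (1/12)[1*(2)*conj(1) + 1*(-2)*conj(-1) + 2*(1)*conj(-1) + 2*(-1)*conj(1) + 3*(0)*conj(1) + 3*(0)*conj(-1)]
      = (1/12)[(2) + (2) + (-2) + (-2) + (0) + (0)] = 0/12 = 0
  <chi_4*chi_6, chi_4> = (1/12)[1*(2)*conj(1) + 1*(-2)*conj(-1) + 2*(1)*conj(-1) + 2*(-1)*conj(1) + 3*(0)*conj(-1) + 3*(0)*conj(1)]
      = (1/12)[(2) + (2) + (-2) + (-2) + (0) + (0)] = 0/12 = 0
  <chi_4*chi_6, chi_5> = (1/12)[1*(2)*conj(2) + 1*(-2)*conj(-2) + 2*(1)*conj(1) + 2*(-1)*conj(-1) + 3*(0)*conj(0) + 3*(0)*conj(0)]
      = (1/12)[(4) + (4) + (2) + (2) + (0) + (0)] = 12/12 = 1
  <chi_4*chi_6, chi_6> = (1/12)[1*(2)*conj(2) + 1*(-2)*conj(2) + 2*(1)*conj(-1) + 2*(-1)*conj(-1) + 3*(0)*conj(0) + 3*(0)*conj(0)]
      = (1/12)[(4) + (-4) + (-2) + (2) + (0) + (0)] = 0/12 = 0
Hence the multiplicities are chi_5: 1. Dimension check: dim(chi_4)*dim(chi_6) = 1*2 = 2 and sum (mult * dim) = 1*2 = 2.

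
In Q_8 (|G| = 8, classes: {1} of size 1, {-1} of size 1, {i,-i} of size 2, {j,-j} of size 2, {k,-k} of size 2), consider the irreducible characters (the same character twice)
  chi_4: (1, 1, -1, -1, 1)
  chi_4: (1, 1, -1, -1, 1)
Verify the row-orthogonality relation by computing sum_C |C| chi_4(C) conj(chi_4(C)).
Sum = 8 = |G| = 8; so <chi_4, chi_4> = 1 (norm-1 confirms irreducibility).

Details: Compute term by term over conjugacy classes (|C| * chi_4(C) * conj(chi_4(C))):
  1*(1)*conj(1) + 1*(1)*conj(1) + 2*(-1)*conj(-1) + 2*(-1)*conj(-1) + 2*(1)*conj(1)
  = (1) + (1) + (2) + (2) + (2)
  = 8.
Dividing by |G| = 8 gives 8/8 = 1, matching the row-orthogonality relation <chi_4, chi_4> = [chi_4 = chi_4].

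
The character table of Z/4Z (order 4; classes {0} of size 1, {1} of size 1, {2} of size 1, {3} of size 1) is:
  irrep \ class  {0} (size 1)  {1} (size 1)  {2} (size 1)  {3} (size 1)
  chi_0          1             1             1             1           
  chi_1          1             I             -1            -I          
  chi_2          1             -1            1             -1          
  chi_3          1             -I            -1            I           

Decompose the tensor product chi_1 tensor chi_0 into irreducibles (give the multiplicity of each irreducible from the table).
chi_1 tensor chi_0 = chi_1 (all other irreducibles have multiplicity 0).

The character of a tensor product is the pointwise product (chi_1 * chi_0)(C) = chi_1(C) * chi_0(C):
  {0}: (1)*(1), {1}: (I)*(1), {2}: (-1)*(1), {3}: (-I)*(1)
so (chi_1 * chi_0) takes values
  {0} -> 1, {1} -> I, {2} -> -1, {3} -> -I.
Now take the inner product of this character with each irreducible chi from the table, <chi_1*chi_0, chi> = (1/4) sum_C |C| (chi_1*chi_0)(C) conj(chi(C)):
  <chi_1*chi_0, chi_0> = (1/4)[1*(1)*conj(1) + 1*(I)*conj(1) + 1*(-1)*conj(1) + 1*(-I)*conj(1)]
      = (1/4)[(1) + (I) + (-1) + (-I)] = 0/4 = 0
  <chi_1*chi_0, chi_1> = (1/4)[1*(1)*conj(1) + 1*(I)*conj(I) + 1*(-1)*conj(-1) + 1*(-I)*conj(-I)]
      = (1/4)[(1) + (1) + (1) + (1)] = 4/4 = 1
  <chi_1*chi_0, chi_2> = (1/4)[1*(1)*conj(1) + 1*(I)*conj(-1) + 1*(-1)*conj(1) + 1*(-I)*conj(-1)]
      = (1/4)[(1) + (-I) + (-1) + (I)] = 0/4 = 0
  <chi_1*chi_0, chi_3> = (1/4)[1*(1)*conj(1) + 1*(I)*conj(-I) + 1*(-1)*conj(-1) + 1*(-I)*conj(I)]
      = (1/4)[(1) + (-1) + (1) + (-1)] = 0/4 = 0
(Exp terms are combined using exp(i*s)*conj(exp(i*t)) = exp(i*(s-t)), and sums of them are collapsed using the identity that for every m > 1 the m distinct m-th roots of unity sum to 0, e.g. 1 + exp(2*I*pi/3) + exp(-2*I*pi/3) = 0.)
Hence the multiplicities are chi_1: 1. Dimension check: dim(chi_1)*dim(chi_0) = 1*1 = 1 and sum (mult * dim) = 1*1 = 1.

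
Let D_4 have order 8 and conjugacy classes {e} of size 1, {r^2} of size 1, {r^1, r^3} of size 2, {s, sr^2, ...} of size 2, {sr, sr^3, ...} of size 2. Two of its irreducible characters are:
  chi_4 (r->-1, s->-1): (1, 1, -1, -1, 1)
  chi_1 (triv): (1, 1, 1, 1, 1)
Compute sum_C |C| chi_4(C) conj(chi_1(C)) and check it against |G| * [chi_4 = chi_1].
Sum = 0; so <chi_4, chi_1> = 0 (distinct irreducibles are orthogonal).

Solution. Compute term by term over conjugacy classes (|C| * chi_4(C) * conj(chi_1(C))):
  1*(1)*conj(1) + 1*(1)*conj(1) + 2*(-1)*conj(1) + 2*(-1)*conj(1) + 2*(1)*conj(1)
  = (1) + (1) + (-2) + (-2) + (2)
  = 0.
Dividing by |G| = 8 gives 0/8 = 0, matching the row-orthogonality relation <chi_4, chi_1> = [chi_4 = chi_1].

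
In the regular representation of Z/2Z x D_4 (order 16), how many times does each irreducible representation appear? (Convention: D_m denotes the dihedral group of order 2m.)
Each irreducible V_i of dimension d_i appears with multiplicity d_i, i.e. rho_reg = (direct sum over all irreducibles V_i) d_i V_i. The irreducible dimensions for Z/2Z x D_4 are 1, 1, 1, 1, 1, 1, 1, 1, 2, 2: 8 irreducibles of dimension 1, each with multiplicity 1; 2 irreducibles of dimension 2, each with multiplicity 2. Total dimension 8*1*1 + 2*2*2 = 16 = |G|.

Reasoning: General theorem: in the regular representation of a finite group G, each irreducible appears with multiplicity equal to its dimension. Check: dim(rho_reg) = sum d_i^2 = 1 + 1 + 1 + 1 + 1 + 1 + 1 + 1 + 4 + 4 = 16 = |G|.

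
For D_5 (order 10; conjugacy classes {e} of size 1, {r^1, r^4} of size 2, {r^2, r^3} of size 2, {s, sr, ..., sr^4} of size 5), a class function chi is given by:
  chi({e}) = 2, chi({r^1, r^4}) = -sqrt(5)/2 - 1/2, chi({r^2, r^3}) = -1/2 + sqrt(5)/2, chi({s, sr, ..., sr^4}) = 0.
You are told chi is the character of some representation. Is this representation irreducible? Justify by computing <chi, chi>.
Irreducible: <chi, chi> = 1.

Explanation: <chi, chi> = (1/|G|) sum_C |C| * |chi(C)|^2 = (1/10)[1*|2|^2 + 2*|-sqrt(5)/2 - 1/2|^2 + 2*|-1/2 + sqrt(5)/2|^2 + 5*|0|^2]
  = (1/10)[(4) + (sqrt(5) + 3) + (3 - sqrt(5)) + (0)] = 10/10 = 1.
A character is irreducible iff <chi, chi> = 1, so this representation is irreducible.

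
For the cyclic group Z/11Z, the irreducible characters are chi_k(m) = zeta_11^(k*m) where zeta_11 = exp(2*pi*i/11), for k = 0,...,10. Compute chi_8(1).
chi_8(1) = zeta_11^8 = exp(-6*I*pi/11)

Solution. chi_8(1) = zeta_11^(8*1) = zeta_11^8. Since zeta_11^11 = 1, this equals zeta_11^8 = exp(2*pi*i*8/11) = exp(-6*I*pi/11).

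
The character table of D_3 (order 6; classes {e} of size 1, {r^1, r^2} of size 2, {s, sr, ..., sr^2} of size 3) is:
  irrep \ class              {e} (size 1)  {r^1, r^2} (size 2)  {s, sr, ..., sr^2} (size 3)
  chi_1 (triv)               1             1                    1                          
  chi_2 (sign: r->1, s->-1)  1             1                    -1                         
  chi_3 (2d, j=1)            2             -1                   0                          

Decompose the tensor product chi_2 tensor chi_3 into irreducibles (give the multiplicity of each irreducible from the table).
chi_2 tensor chi_3 = chi_3 (all other irreducibles have multiplicity 0).

Justification: The character of a tensor product is the pointwise product (chi_2 * chi_3)(C) = chi_2(C) * chi_3(C):
  {e}: (1)*(2), {r^1, r^2}: (1)*(-1), {s, sr, ..., sr^2}: (-1)*(0)
so (chi_2 * chi_3) takes values
  {e} -> 2, {r^1, r^2} -> -1, {s, sr, ..., sr^2} -> 0.
Now take the inner product of this character with each irreducible chi from the table, <chi_2*chi_3, chi> = (1/6) sum_C |C| (chi_2*chi_3)(C) conj(chi(C)):
  <chi_2*chi_3, chi_1> = (1/6)[1*(2)*conj(1) + 2*(-1)*conj(1) + 3*(0)*conj(1)]
      = (1/6)[(2) + (-2) + (0)] = 0/6 = 0
  <chi_2*chi_3, chi_2> = (1/6)[1*(2)*conj(1) + 2*(-1)*conj(1) + 3*(0)*conj(-1)]
      = (1/6)[(2) + (-2) + (0)] = 0/6 = 0
  <chi_2*chi_3, chi_3> = (1/6)[1*(2)*conj(2) + 2*(-1)*conj(-1) + 3*(0)*conj(0)]
      = (1/6)[(4) + (2) + (0)] = 6/6 = 1
Hence the multiplicities are chi_3: 1. Dimension check: dim(chi_2)*dim(chi_3) = 1*2 = 2 and sum (mult * dim) = 1*2 = 2.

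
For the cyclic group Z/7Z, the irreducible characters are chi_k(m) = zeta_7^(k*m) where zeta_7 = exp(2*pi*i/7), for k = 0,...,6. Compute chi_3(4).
chi_3(4) = zeta_7^12 = exp(-4*I*pi/7)

Working: chi_3(4) = zeta_7^(3*4) = zeta_7^12. Since zeta_7^7 = 1, this equals zeta_7^5 = exp(2*pi*i*5/7) = exp(-4*I*pi/7).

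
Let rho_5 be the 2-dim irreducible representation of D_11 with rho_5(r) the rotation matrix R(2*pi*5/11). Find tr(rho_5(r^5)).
chi_{rho_5}(r^5) = 2*cos(2*pi*5*5/11) = -2*cos(5*pi/11)

Working: rho_5(r^5) is rotation by angle 2*pi*5*5/11, whose trace is 2*cos(2*pi*5*5/11) = -2*cos(5*pi/11).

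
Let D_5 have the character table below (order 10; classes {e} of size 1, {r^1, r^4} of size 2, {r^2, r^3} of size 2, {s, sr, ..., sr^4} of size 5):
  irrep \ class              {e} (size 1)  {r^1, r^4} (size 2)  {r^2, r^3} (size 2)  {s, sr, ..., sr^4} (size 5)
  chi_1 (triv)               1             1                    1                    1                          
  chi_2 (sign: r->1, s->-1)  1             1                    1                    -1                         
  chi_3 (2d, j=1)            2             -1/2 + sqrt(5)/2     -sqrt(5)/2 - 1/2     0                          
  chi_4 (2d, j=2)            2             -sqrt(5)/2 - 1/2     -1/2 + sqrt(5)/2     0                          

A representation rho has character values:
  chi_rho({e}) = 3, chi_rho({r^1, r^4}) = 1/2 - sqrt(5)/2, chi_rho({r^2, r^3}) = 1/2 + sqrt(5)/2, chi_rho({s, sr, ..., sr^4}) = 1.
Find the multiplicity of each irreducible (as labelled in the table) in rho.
Multiplicities: chi_1: 1, chi_2: 0, chi_3: 0, chi_4: 1.

Details: Use <chi_rho, chi> = (1/|G|) sum_C |C| * chi_rho(C) * conj(chi(C)) with |G| = 10 for each irreducible chi in the table:
  <chi_rho, chi_1> = (1/10)[1*(3)*conj(1) + 2*(1/2 - sqrt(5)/2)*conj(1) + 2*(1/2 + sqrt(5)/2)*conj(1) + 5*(1)*conj(1)]
      = (1/10)[(3) + (1 - sqrt(5)) + (1 + sqrt(5)) + (5)] = 10/10 = 1
  <chi_rho, chi_2> = (1/10)[1*(3)*conj(1) + 2*(1/2 - sqrt(5)/2)*conj(1) + 2*(1/2 + sqrt(5)/2)*conj(1) + 5*(1)*conj(-1)]
      = (1/10)[(3) + (1 - sqrt(5)) + (1 + sqrt(5)) + (-5)] = 0/10 = 0
  <chi_rho, chi_3> = (1/10)[1*(3)*conj(2) + 2*(1/2 - sqrt(5)/2)*conj(-1/2 + sqrt(5)/2) + 2*(1/2 + sqrt(5)/2)*conj(-sqrt(5)/2 - 1/2) + 5*(1)*conj(0)]
      = (1/10)[(6) + (-3 + sqrt(5)) + (-3 - sqrt(5)) + (0)] = 0/10 = 0
  <chi_rho, chi_4> = (1/10)[1*(3)*conj(2) + 2*(1/2 - sqrt(5)/2)*conj(-sqrt(5)/2 - 1/2) + 2*(1/2 + sqrt(5)/2)*conj(-1/2 + sqrt(5)/2) + 5*(1)*conj(0)]
      = (1/10)[(6) + (2) + (2) + (0)] = 10/10 = 1
Dimension check: dim(rho) = sum (mult * dim) = 1*1 + 0*1 + 0*2 + 1*2 = 3 = chi_rho(e) = 3.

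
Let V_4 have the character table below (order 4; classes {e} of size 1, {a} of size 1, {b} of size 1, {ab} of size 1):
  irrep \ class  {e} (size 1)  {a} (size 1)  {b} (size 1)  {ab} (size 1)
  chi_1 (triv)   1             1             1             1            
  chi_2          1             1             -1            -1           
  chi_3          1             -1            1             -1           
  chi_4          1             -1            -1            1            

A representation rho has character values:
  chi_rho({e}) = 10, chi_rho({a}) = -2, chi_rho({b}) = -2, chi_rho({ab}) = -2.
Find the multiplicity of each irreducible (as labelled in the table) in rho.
Multiplicities: chi_1: 1, chi_2: 3, chi_3: 3, chi_4: 3.

Use <chi_rho, chi> = (1/|G|) sum_C |C| * chi_rho(C) * conj(chi(C)) with |G| = 4 for each irreducible chi in the table:
  <chi_rho, chi_1> = (1/4)[1*(10)*conj(1) + 1*(-2)*conj(1) + 1*(-2)*conj(1) + 1*(-2)*conj(1)]
      = (1/4)[(10) + (-2) + (-2) + (-2)] = 4/4 = 1
  <chi_rho, chi_2> = (1/4)[1*(10)*conj(1) + 1*(-2)*conj(1) + 1*(-2)*conj(-1) + 1*(-2)*conj(-1)]
      = (1/4)[(10) + (-2) + (2) + (2)] = 12/4 = 3
  <chi_rho, chi_3> = (1/4)[1*(10)*conj(1) + 1*(-2)*conj(-1) + 1*(-2)*conj(1) + 1*(-2)*conj(-1)]
      = (1/4)[(10) + (2) + (-2) + (2)] = 12/4 = 3
  <chi_rho, chi_4> = (1/4)[1*(10)*conj(1) + 1*(-2)*conj(-1) + 1*(-2)*conj(-1) + 1*(-2)*conj(1)]
      = (1/4)[(10) + (2) + (2) + (-2)] = 12/4 = 3
Dimension check: dim(rho) = sum (mult * dim) = 1*1 + 3*1 + 3*1 + 3*1 = 10 = chi_rho(e) = 10.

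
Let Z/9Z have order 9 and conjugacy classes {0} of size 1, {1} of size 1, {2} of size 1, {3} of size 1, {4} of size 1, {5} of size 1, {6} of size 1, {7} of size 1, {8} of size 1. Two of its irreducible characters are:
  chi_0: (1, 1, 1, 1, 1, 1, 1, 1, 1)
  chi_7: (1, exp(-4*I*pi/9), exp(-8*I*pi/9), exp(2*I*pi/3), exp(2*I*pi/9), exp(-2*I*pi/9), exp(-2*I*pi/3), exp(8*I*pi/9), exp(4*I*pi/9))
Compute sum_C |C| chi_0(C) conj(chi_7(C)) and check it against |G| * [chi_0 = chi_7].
Sum = 0; so <chi_0, chi_7> = 0 (distinct irreducibles are orthogonal).

Explanation: Compute term by term over conjugacy classes (|C| * chi_0(C) * conj(chi_7(C))):
  1*(1)*conj(1) + 1*(1)*conj(exp(-4*I*pi/9)) + 1*(1)*conj(exp(-8*I*pi/9)) + 1*(1)*conj(exp(2*I*pi/3)) + 1*(1)*conj(exp(2*I*pi/9)) + 1*(1)*conj(exp(-2*I*pi/9)) + 1*(1)*conj(exp(-2*I*pi/3)) + 1*(1)*conj(exp(8*I*pi/9)) + 1*(1)*conj(exp(4*I*pi/9))
  = (1) + (exp(4*I*pi/9)) + (exp(8*I*pi/9)) + (exp(-2*I*pi/3)) + (exp(-2*I*pi/9)) + (exp(2*I*pi/9)) + (exp(2*I*pi/3)) + (exp(-8*I*pi/9)) + (exp(-4*I*pi/9))
  = 0.
(Exp terms are combined using exp(i*s)*conj(exp(i*t)) = exp(i*(s-t)), and sums of them are collapsed using the identity that for every m > 1 the m distinct m-th roots of unity sum to 0, e.g. 1 + exp(2*I*pi/3) + exp(-2*I*pi/3) = 0.)
Dividing by |G| = 9 gives 0/9 = 0, matching the row-orthogonality relation <chi_0, chi_7> = [chi_0 = chi_7].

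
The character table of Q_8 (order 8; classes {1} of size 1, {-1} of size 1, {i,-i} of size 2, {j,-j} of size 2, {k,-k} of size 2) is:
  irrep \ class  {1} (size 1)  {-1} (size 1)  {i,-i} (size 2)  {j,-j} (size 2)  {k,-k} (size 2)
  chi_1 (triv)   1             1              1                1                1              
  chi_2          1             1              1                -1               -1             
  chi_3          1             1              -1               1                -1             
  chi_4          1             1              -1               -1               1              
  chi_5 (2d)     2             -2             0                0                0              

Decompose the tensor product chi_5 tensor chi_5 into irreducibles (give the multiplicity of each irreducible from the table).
chi_5 tensor chi_5 = chi_1 + chi_2 + chi_3 + chi_4 (all other irreducibles have multiplicity 0).

Reasoning: The character of a tensor product is the pointwise product (chi_5 * chi_5)(C) = chi_5(C) * chi_5(C):
  {1}: (2)*(2), {-1}: (-2)*(-2), {i,-i}: (0)*(0), {j,-j}: (0)*(0), {k,-k}: (0)*(0)
so (chi_5 * chi_5) takes values
  {1} -> 4, {-1} -> 4, {i,-i} -> 0, {j,-j} -> 0, {k,-k} -> 0.
Now take the inner product of this character with each irreducible chi from the table, <chi_5*chi_5, chi> = (1/8) sum_C |C| (chi_5*chi_5)(C) conj(chi(C)):
  <chi_5*chi_5, chi_1> = (1/8)[1*(4)*conj(1) + 1*(4)*conj(1) + 2*(0)*conj(1) + 2*(0)*conj(1) + 2*(0)*conj(1)]
      = (1/8)[(4) + (4) + (0) + (0) + (0)] = 8/8 = 1
  <chi_5*chi_5, chi_2> = (1/8)[1*(4)*conj(1) + 1*(4)*conj(1) + 2*(0)*conj(1) + 2*(0)*conj(-1) + 2*(0)*conj(-1)]
      = (1/8)[(4) + (4) + (0) + (0) + (0)] = 8/8 = 1
  <chi_5*chi_5, chi_3> = (1/8)[1*(4)*conj(1) + 1*(4)*conj(1) + 2*(0)*conj(-1) + 2*(0)*conj(1) + 2*(0)*conj(-1)]
      = (1/8)[(4) + (4) + (0) + (0) + (0)] = 8/8 = 1
  <chi_5*chi_5, chi_4> = (1/8)[1*(4)*conj(1) + 1*(4)*conj(1) + 2*(0)*conj(-1) + 2*(0)*conj(-1) + 2*(0)*conj(1)]
      = (1/8)[(4) + (4) + (0) + (0) + (0)] = 8/8 = 1
  <chi_5*chi_5, chi_5> = (1/8)[1*(4)*conj(2) + 1*(4)*conj(-2) + 2*(0)*conj(0) + 2*(0)*conj(0) + 2*(0)*conj(0)]
      = (1/8)[(8) + (-8) + (0) + (0) + (0)] = 0/8 = 0
Hence the multiplicities are chi_1: 1, chi_2: 1, chi_3: 1, chi_4: 1. Dimension check: dim(chi_5)*dim(chi_5) = 2*2 = 4 and sum (mult * dim) = 1*1 + 1*1 + 1*1 + 1*1 = 4.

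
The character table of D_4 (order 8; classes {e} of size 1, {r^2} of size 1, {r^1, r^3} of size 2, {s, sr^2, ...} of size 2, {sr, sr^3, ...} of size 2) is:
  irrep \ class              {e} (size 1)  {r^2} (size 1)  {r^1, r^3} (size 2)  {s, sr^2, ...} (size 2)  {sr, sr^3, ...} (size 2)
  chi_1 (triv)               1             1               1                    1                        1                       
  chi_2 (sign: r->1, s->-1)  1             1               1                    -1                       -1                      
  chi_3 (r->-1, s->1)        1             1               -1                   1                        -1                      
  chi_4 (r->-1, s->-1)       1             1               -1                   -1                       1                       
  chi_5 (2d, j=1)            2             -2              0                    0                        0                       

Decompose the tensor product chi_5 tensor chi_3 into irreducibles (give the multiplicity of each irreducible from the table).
chi_5 tensor chi_3 = chi_5 (all other irreducibles have multiplicity 0).

Details: The character of a tensor product is the pointwise product (chi_5 * chi_3)(C) = chi_5(C) * chi_3(C):
  {e}: (2)*(1), {r^2}: (-2)*(1), {r^1, r^3}: (0)*(-1), {s, sr^2, ...}: (0)*(1), {sr, sr^3, ...}: (0)*(-1)
so (chi_5 * chi_3) takes values
  {e} -> 2, {r^2} -> -2, {r^1, r^3} -> 0, {s, sr^2, ...} -> 0, {sr, sr^3, ...} -> 0.
Now take the inner product of this character with each irreducible chi from the table, <chi_5*chi_3, chi> = (1/8) sum_C |C| (chi_5*chi_3)(C) conj(chi(C)):
  <chi_5*chi_3, chi_1> = (1/8)[1*(2)*conj(1) + 1*(-2)*conj(1) + 2*(0)*conj(1) + 2*(0)*conj(1) + 2*(0)*conj(1)]
      = (1/8)[(2) + (-2) + (0) + (0) + (0)] = 0/8 = 0
  <chi_5*chi_3, chi_2> = (1/8)[1*(2)*conj(1) + 1*(-2)*conj(1) + 2*(0)*conj(1) + 2*(0)*conj(-1) + 2*(0)*conj(-1)]
      = (1/8)[(2) + (-2) + (0) + (0) + (0)] = 0/8 = 0
  <chi_5*chi_3, chi_3> = (1/8)[1*(2)*conj(1) + 1*(-2)*conj(1) + 2*(0)*conj(-1) + 2*(0)*conj(1) + 2*(0)*conj(-1)]
      = (1/8)[(2) + (-2) + (0) + (0) + (0)] = 0/8 = 0
  <chi_5*chi_3, chi_4> = (1/8)[1*(2)*conj(1) + 1*(-2)*conj(1) + 2*(0)*conj(-1) + 2*(0)*conj(-1) + 2*(0)*conj(1)]
      = (1/8)[(2) + (-2) + (0) + (0) + (0)] = 0/8 = 0
  <chi_5*chi_3, chi_5> = (1/8)[1*(2)*conj(2) + 1*(-2)*conj(-2) + 2*(0)*conj(0) + 2*(0)*conj(0) + 2*(0)*conj(0)]
      = (1/8)[(4) + (4) + (0) + (0) + (0)] = 8/8 = 1
Hence the multiplicities are chi_5: 1. Dimension check: dim(chi_5)*dim(chi_3) = 2*1 = 2 and sum (mult * dim) = 1*2 = 2.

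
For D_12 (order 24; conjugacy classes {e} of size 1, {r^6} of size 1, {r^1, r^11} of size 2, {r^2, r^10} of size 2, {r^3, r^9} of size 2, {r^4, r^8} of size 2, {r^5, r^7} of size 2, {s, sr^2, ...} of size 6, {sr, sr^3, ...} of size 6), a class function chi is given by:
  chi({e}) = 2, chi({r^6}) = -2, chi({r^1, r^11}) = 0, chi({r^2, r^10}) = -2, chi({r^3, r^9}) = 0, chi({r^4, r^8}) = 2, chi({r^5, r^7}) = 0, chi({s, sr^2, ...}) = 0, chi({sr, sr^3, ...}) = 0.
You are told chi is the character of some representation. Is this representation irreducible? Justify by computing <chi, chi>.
Irreducible: <chi, chi> = 1.

Why: <chi, chi> = (1/|G|) sum_C |C| * |chi(C)|^2 = (1/24)[1*|2|^2 + 1*|-2|^2 + 2*|0|^2 + 2*|-2|^2 + 2*|0|^2 + 2*|2|^2 + 2*|0|^2 + 6*|0|^2 + 6*|0|^2]
  = (1/24)[(4) + (4) + (0) + (8) + (0) + (8) + (0) + (0) + (0)] = 24/24 = 1.
A character is irreducible iff <chi, chi> = 1, so this representation is irreducible.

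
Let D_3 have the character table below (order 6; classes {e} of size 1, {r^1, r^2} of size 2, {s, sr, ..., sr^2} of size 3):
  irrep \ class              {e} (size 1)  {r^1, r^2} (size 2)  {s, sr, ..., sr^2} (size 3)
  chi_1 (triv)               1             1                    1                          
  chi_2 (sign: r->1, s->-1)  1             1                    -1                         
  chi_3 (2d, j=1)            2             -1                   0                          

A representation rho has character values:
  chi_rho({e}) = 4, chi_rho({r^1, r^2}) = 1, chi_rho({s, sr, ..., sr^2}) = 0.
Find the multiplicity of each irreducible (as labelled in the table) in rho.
Multiplicities: chi_1: 1, chi_2: 1, chi_3: 1.

Reasoning: Use <chi_rho, chi> = (1/|G|) sum_C |C| * chi_rho(C) * conj(chi(C)) with |G| = 6 for each irreducible chi in the table:
  <chi_rho, chi_1> = (1/6)[1*(4)*conj(1) + 2*(1)*conj(1) + 3*(0)*conj(1)]
      = (1/6)[(4) + (2) + (0)] = 6/6 = 1
  <chi_rho, chi_2> = (1/6)[1*(4)*conj(1) + 2*(1)*conj(1) + 3*(0)*conj(-1)]
      = (1/6)[(4) + (2) + (0)] = 6/6 = 1
  <chi_rho, chi_3> = (1/6)[1*(4)*conj(2) + 2*(1)*conj(-1) + 3*(0)*conj(0)]
      = (1/6)[(8) + (-2) + (0)] = 6/6 = 1
Dimension check: dim(rho) = sum (mult * dim) = 1*1 + 1*1 + 1*2 = 4 = chi_rho(e) = 4.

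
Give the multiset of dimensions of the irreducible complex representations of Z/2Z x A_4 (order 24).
Dimensions: 1, 1, 1, 1, 1, 1, 3, 3

Details: There are 8 irreducibles (= number of conjugacy classes). Their dimensions d_i satisfy sum d_i^2 = |G| = 24: 1 + 1 + 1 + 1 + 1 + 1 + 9 + 9 = 24. (For the product with Z/2Z: each of the 2 1-dim characters of Z/2Z tensors with each irrep of A_4, giving 2 copies of each A_4-dimension.)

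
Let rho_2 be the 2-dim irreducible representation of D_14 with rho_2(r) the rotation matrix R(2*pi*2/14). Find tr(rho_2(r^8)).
chi_{rho_2}(r^8) = 2*cos(2*pi*2*8/14) = 2*cos(16*pi/7)

Proof sketch: rho_2(r^8) is rotation by angle 2*pi*2*8/14, whose trace is 2*cos(2*pi*2*8/14) = 2*cos(16*pi/7).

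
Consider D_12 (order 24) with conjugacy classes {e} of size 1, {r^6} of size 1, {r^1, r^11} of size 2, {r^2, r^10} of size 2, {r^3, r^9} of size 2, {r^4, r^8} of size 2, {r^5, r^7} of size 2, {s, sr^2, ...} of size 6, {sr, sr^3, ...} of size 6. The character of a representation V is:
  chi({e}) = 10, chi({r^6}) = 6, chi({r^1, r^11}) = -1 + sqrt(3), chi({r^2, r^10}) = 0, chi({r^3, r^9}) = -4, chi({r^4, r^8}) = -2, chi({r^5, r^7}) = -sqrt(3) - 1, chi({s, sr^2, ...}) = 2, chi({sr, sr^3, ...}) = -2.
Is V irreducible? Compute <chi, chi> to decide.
Not irreducible (reducible): <chi, chi> = 10 > 1.

Working: <chi, chi> = (1/|G|) sum_C |C| * |chi(C)|^2 = (1/24)[1*|10|^2 + 1*|6|^2 + 2*|-1 + sqrt(3)|^2 + 2*|0|^2 + 2*|-4|^2 + 2*|-2|^2 + 2*|-sqrt(3) - 1|^2 + 6*|2|^2 + 6*|-2|^2]
  = (1/24)[(100) + (36) + (8 - 4*sqrt(3)) + (0) + (32) + (8) + (4*sqrt(3) + 8) + (24) + (24)] = 240/24 = 10.
A character is irreducible iff <chi, chi> = 1, so this representation is reducible.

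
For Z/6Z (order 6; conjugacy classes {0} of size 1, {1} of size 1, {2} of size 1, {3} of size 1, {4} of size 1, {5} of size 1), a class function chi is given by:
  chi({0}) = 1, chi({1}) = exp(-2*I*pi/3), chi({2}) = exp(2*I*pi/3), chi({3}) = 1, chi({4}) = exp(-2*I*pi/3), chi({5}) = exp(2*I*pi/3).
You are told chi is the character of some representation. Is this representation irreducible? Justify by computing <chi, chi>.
Irreducible: <chi, chi> = 1.

Reasoning: <chi, chi> = (1/|G|) sum_C |C| * |chi(C)|^2 = (1/6)[1*|1|^2 + 1*|exp(-2*I*pi/3)|^2 + 1*|exp(2*I*pi/3)|^2 + 1*|1|^2 + 1*|exp(-2*I*pi/3)|^2 + 1*|exp(2*I*pi/3)|^2]
  = (1/6)[(1) + (1) + (1) + (1) + (1) + (1)] = 6/6 = 1.
(Exp terms are combined using exp(i*s)*conj(exp(i*t)) = exp(i*(s-t)), and sums of them are collapsed using the identity that for every m > 1 the m distinct m-th roots of unity sum to 0, e.g. 1 + exp(2*I*pi/3) + exp(-2*I*pi/3) = 0.)
A character is irreducible iff <chi, chi> = 1, so this representation is irreducible.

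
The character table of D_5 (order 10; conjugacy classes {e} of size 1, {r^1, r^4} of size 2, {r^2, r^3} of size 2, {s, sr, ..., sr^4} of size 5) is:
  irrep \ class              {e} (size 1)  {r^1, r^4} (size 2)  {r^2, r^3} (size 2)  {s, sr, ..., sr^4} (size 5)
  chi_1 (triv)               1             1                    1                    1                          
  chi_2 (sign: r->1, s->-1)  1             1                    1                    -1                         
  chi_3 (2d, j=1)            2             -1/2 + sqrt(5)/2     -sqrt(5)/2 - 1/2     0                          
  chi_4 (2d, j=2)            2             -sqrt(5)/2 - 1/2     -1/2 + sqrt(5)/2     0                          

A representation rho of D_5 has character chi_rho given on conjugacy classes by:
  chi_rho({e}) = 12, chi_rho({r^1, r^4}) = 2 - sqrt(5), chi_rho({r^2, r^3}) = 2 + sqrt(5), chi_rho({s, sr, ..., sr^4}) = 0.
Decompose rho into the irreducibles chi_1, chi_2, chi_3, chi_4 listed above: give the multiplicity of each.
Multiplicities: chi_1: 2, chi_2: 2, chi_3: 1, chi_4: 3.

Justification: Use <chi_rho, chi> = (1/|G|) sum_C |C| * chi_rho(C) * conj(chi(C)) with |G| = 10 for each irreducible chi in the table:
  <chi_rho, chi_1> = (1/10)[1*(12)*conj(1) + 2*(2 - sqrt(5))*conj(1) + 2*(2 + sqrt(5))*conj(1) + 5*(0)*conj(1)]
      = (1/10)[(12) + (4 - 2*sqrt(5)) + (4 + 2*sqrt(5)) + (0)] = 20/10 = 2
  <chi_rho, chi_2> = (1/10)[1*(12)*conj(1) + 2*(2 - sqrt(5))*conj(1) + 2*(2 + sqrt(5))*conj(1) + 5*(0)*conj(-1)]
      = (1/10)[(12) + (4 - 2*sqrt(5)) + (4 + 2*sqrt(5)) + (0)] = 20/10 = 2
  <chi_rho, chi_3> = (1/10)[1*(12)*conj(2) + 2*(2 - sqrt(5))*conj(-1/2 + sqrt(5)/2) + 2*(2 + sqrt(5))*conj(-sqrt(5)/2 - 1/2) + 5*(0)*conj(0)]
      = (1/10)[(24) + (-7 + 3*sqrt(5)) + (-7 - 3*sqrt(5)) + (0)] = 10/10 = 1
  <chi_rho, chi_4> = (1/10)[1*(12)*conj(2) + 2*(2 - sqrt(5))*conj(-sqrt(5)/2 - 1/2) + 2*(2 + sqrt(5))*conj(-1/2 + sqrt(5)/2) + 5*(0)*conj(0)]
      = (1/10)[(24) + (3 - sqrt(5)) + (sqrt(5) + 3) + (0)] = 30/10 = 3
Dimension check: dim(rho) = sum (mult * dim) = 2*1 + 2*1 + 1*2 + 3*2 = 12 = chi_rho(e) = 12.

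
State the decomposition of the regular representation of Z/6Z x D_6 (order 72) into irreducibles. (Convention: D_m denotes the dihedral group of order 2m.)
Each irreducible V_i of dimension d_i appears with multiplicity d_i, i.e. rho_reg = (direct sum over all irreducibles V_i) d_i V_i. The irreducible dimensions for Z/6Z x D_6 are 1, 1, 1, 1, 1, 1, 1, 1, 1, 1, 1, 1, 1, 1, 1, 1, 1, 1, 1, 1, 1, 1, 1, 1, 2, 2, 2, 2, 2, 2, 2, 2, 2, 2, 2, 2: 24 irreducibles of dimension 1, each with multiplicity 1; 12 irreducibles of dimension 2, each with multiplicity 2. Total dimension 24*1*1 + 12*2*2 = 72 = |G|.

Proof sketch: General theorem: in the regular representation of a finite group G, each irreducible appears with multiplicity equal to its dimension. Check: dim(rho_reg) = sum d_i^2 = 1 + 1 + 1 + 1 + 1 + 1 + 1 + 1 + 1 + 1 + 1 + 1 + 1 + 1 + 1 + 1 + 1 + 1 + 1 + 1 + 1 + 1 + 1 + 1 + 4 + 4 + 4 + 4 + 4 + 4 + 4 + 4 + 4 + 4 + 4 + 4 = 72 = |G|.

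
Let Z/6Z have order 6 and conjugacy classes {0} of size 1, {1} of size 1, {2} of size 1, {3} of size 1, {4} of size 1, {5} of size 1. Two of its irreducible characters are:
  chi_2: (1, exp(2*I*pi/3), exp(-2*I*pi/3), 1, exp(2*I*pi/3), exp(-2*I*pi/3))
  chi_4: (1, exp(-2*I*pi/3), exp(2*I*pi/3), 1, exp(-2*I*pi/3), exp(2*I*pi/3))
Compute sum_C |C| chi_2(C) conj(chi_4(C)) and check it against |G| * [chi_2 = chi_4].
Sum = 0; so <chi_2, chi_4> = 0 (distinct irreducibles are orthogonal).

Reasoning: Compute term by term over conjugacy classes (|C| * chi_2(C) * conj(chi_4(C))):
  1*(1)*conj(1) + 1*(exp(2*I*pi/3))*conj(exp(-2*I*pi/3)) + 1*(exp(-2*I*pi/3))*conj(exp(2*I*pi/3)) + 1*(1)*conj(1) + 1*(exp(2*I*pi/3))*conj(exp(-2*I*pi/3)) + 1*(exp(-2*I*pi/3))*conj(exp(2*I*pi/3))
  = (1) + (exp(-2*I*pi/3)) + (exp(2*I*pi/3)) + (1) + (exp(-2*I*pi/3)) + (exp(2*I*pi/3))
  = 0.
(Exp terms are combined using exp(i*s)*conj(exp(i*t)) = exp(i*(s-t)), and sums of them are collapsed using the identity that for every m > 1 the m distinct m-th roots of unity sum to 0, e.g. 1 + exp(2*I*pi/3) + exp(-2*I*pi/3) = 0.)
Dividing by |G| = 6 gives 0/6 = 0, matching the row-orthogonality relation <chi_2, chi_4> = [chi_2 = chi_4].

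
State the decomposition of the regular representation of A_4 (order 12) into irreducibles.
Each irreducible V_i of dimension d_i appears with multiplicity d_i, i.e. rho_reg = (direct sum over all irreducibles V_i) d_i V_i. The irreducible dimensions for A_4 are 1, 1, 1, 3: 3 irreducibles of dimension 1, each with multiplicity 1; 1 irreducible of dimension 3, with multiplicity 3. Total dimension 3*1*1 + 1*3*3 = 12 = |G|.

Reasoning: General theorem: in the regular representation of a finite group G, each irreducible appears with multiplicity equal to its dimension. Check: dim(rho_reg) = sum d_i^2 = 1 + 1 + 1 + 9 = 12 = |G|.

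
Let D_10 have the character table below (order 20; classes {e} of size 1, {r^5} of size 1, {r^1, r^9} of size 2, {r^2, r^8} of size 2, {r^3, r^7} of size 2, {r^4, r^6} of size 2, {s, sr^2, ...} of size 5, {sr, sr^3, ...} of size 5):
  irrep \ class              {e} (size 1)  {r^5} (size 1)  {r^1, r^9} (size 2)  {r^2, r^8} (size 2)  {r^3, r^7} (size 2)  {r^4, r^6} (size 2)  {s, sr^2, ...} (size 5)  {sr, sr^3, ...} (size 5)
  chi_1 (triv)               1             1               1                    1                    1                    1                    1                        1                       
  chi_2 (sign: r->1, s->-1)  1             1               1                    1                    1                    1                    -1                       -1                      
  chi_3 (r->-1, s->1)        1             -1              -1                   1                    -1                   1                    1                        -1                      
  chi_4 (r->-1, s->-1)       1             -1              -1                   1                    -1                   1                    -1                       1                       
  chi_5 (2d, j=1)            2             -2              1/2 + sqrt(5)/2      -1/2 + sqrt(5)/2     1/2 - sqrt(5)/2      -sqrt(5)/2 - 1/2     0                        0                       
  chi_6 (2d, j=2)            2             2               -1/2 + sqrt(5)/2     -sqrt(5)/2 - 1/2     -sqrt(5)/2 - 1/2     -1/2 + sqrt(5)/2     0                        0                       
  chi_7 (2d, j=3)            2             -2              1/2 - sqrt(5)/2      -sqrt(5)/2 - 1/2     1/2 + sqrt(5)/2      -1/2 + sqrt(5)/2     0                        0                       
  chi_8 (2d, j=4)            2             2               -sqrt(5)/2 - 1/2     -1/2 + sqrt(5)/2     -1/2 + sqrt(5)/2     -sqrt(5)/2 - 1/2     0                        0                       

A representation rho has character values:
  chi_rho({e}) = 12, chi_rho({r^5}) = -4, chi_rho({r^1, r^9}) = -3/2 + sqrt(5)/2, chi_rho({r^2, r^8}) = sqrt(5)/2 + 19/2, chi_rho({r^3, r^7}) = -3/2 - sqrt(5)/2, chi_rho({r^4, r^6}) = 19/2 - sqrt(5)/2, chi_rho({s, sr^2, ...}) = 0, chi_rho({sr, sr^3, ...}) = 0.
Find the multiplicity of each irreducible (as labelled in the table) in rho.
Multiplicities: chi_1: 2, chi_2: 2, chi_3: 3, chi_4: 3, chi_5: 1, chi_6: 0, chi_7: 0, chi_8: 0.

Explanation: Use <chi_rho, chi> = (1/|G|) sum_C |C| * chi_rho(C) * conj(chi(C)) with |G| = 20 for each irreducible chi in the table:
  <chi_rho, chi_1> = (1/20)[1*(12)*conj(1) + 1*(-4)*conj(1) + 2*(-3/2 + sqrt(5)/2)*conj(1) + 2*(sqrt(5)/2 + 19/2)*conj(1) + 2*(-3/2 - sqrt(5)/2)*conj(1) + 2*(19/2 - sqrt(5)/2)*conj(1) + 5*(0)*conj(1) + 5*(0)*conj(1)]
      = (1/20)[(12) + (-4) + (-3 + sqrt(5)) + (sqrt(5) + 19) + (-3 - sqrt(5)) + (19 - sqrt(5)) + (0) + (0)] = 40/20 = 2
  <chi_rho, chi_2> = (1/20)[1*(12)*conj(1) + 1*(-4)*conj(1) + 2*(-3/2 + sqrt(5)/2)*conj(1) + 2*(sqrt(5)/2 + 19/2)*conj(1) + 2*(-3/2 - sqrt(5)/2)*conj(1) + 2*(19/2 - sqrt(5)/2)*conj(1) + 5*(0)*conj(-1) + 5*(0)*conj(-1)]
      = (1/20)[(12) + (-4) + (-3 + sqrt(5)) + (sqrt(5) + 19) + (-3 - sqrt(5)) + (19 - sqrt(5)) + (0) + (0)] = 40/20 = 2
  <chi_rho, chi_3> = (1/20)[1*(12)*conj(1) + 1*(-4)*conj(-1) + 2*(-3/2 + sqrt(5)/2)*conj(-1) + 2*(sqrt(5)/2 + 19/2)*conj(1) + 2*(-3/2 - sqrt(5)/2)*conj(-1) + 2*(19/2 - sqrt(5)/2)*conj(1) + 5*(0)*conj(1) + 5*(0)*conj(-1)]
      = (1/20)[(12) + (4) + (3 - sqrt(5)) + (sqrt(5) + 19) + (sqrt(5) + 3) + (19 - sqrt(5)) + (0) + (0)] = 60/20 = 3
  <chi_rho, chi_4> = (1/20)[1*(12)*conj(1) + 1*(-4)*conj(-1) + 2*(-3/2 + sqrt(5)/2)*conj(-1) + 2*(sqrt(5)/2 + 19/2)*conj(1) + 2*(-3/2 - sqrt(5)/2)*conj(-1) + 2*(19/2 - sqrt(5)/2)*conj(1) + 5*(0)*conj(-1) + 5*(0)*conj(1)]
      = (1/20)[(12) + (4) + (3 - sqrt(5)) + (sqrt(5) + 19) + (sqrt(5) + 3) + (19 - sqrt(5)) + (0) + (0)] = 60/20 = 3
  <chi_rho, chi_5> = (1/20)[1*(12)*conj(2) + 1*(-4)*conj(-2) + 2*(-3/2 + sqrt(5)/2)*conj(1/2 + sqrt(5)/2) + 2*(sqrt(5)/2 + 19/2)*conj(-1/2 + sqrt(5)/2) + 2*(-3/2 - sqrt(5)/2)*conj(1/2 - sqrt(5)/2) + 2*(19/2 - sqrt(5)/2)*conj(-sqrt(5)/2 - 1/2) + 5*(0)*conj(0) + 5*(0)*conj(0)]
      = (1/20)[(24) + (8) + (1 - sqrt(5)) + (-7 + 9*sqrt(5)) + (1 + sqrt(5)) + (-9*sqrt(5) - 7) + (0) + (0)] = 20/20 = 1
  <chi_rho, chi_6> = (1/20)[1*(12)*conj(2) + 1*(-4)*conj(2) + 2*(-3/2 + sqrt(5)/2)*conj(-1/2 + sqrt(5)/2) + 2*(sqrt(5)/2 + 19/2)*conj(-sqrt(5)/2 - 1/2) + 2*(-3/2 - sqrt(5)/2)*conj(-sqrt(5)/2 - 1/2) + 2*(19/2 - sqrt(5)/2)*conj(-1/2 + sqrt(5)/2) + 5*(0)*conj(0) + 5*(0)*conj(0)]
      = (1/20)[(24) + (-8) + (4 - 2*sqrt(5)) + (-10*sqrt(5) - 12) + (4 + 2*sqrt(5)) + (-12 + 10*sqrt(5)) + (0) + (0)] = 0/20 = 0
  <chi_rho, chi_7> = (1/20)[1*(12)*conj(2) + 1*(-4)*conj(-2) + 2*(-3/2 + sqrt(5)/2)*conj(1/2 - sqrt(5)/2) + 2*(sqrt(5)/2 + 19/2)*conj(-sqrt(5)/2 - 1/2) + 2*(-3/2 - sqrt(5)/2)*conj(1/2 + sqrt(5)/2) + 2*(19/2 - sqrt(5)/2)*conj(-1/2 + sqrt(5)/2) + 5*(0)*conj(0) + 5*(0)*conj(0)]
      = (1/20)[(24) + (8) + (-4 + 2*sqrt(5)) + (-10*sqrt(5) - 12) + (-2*sqrt(5) - 4) + (-12 + 10*sqrt(5)) + (0) + (0)] = 0/20 = 0
  <chi_rho, chi_8> = (1/20)[1*(12)*conj(2) + 1*(-4)*conj(2) + 2*(-3/2 + sqrt(5)/2)*conj(-sqrt(5)/2 - 1/2) + 2*(sqrt(5)/2 + 19/2)*conj(-1/2 + sqrt(5)/2) + 2*(-3/2 - sqrt(5)/2)*conj(-1/2 + sqrt(5)/2) + 2*(19/2 - sqrt(5)/2)*conj(-sqrt(5)/2 - 1/2) + 5*(0)*conj(0) + 5*(0)*conj(0)]
      = (1/20)[(24) + (-8) + (-1 + sqrt(5)) + (-7 + 9*sqrt(5)) + (-sqrt(5) - 1) + (-9*sqrt(5) - 7) + (0) + (0)] = 0/20 = 0
Dimension check: dim(rho) = sum (mult * dim) = 2*1 + 2*1 + 3*1 + 3*1 + 1*2 + 0*2 + 0*2 + 0*2 = 12 = chi_rho(e) = 12.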